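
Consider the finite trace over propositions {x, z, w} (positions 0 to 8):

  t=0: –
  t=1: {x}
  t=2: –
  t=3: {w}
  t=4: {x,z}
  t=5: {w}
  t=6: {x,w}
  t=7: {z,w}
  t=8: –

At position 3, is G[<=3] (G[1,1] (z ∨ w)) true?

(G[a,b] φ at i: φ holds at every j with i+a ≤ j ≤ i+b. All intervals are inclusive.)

Check G[1,1] (z ∨ w) at every j in [3,6]:
  j=3: holds on [4,4]
  j=4: holds on [5,5]
  j=5: holds on [6,6]
  j=6: holds on [7,7]
All positions satisfy it → formula holds.

Yes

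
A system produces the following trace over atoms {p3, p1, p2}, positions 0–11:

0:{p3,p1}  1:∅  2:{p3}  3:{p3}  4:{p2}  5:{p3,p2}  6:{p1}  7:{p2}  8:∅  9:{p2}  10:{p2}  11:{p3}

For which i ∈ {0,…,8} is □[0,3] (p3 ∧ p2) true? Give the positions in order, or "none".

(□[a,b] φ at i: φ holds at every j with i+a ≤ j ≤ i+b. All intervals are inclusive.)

Evaluate at each i in [0,8]:
  i=0: ✗ (fails at j=0)
  i=1: ✗ (fails at j=1)
  i=2: ✗ (fails at j=2)
  i=3: ✗ (fails at j=3)
  i=4: ✗ (fails at j=4)
  i=5: ✗ (fails at j=6)
  i=6: ✗ (fails at j=6)
  i=7: ✗ (fails at j=7)
  i=8: ✗ (fails at j=8)

none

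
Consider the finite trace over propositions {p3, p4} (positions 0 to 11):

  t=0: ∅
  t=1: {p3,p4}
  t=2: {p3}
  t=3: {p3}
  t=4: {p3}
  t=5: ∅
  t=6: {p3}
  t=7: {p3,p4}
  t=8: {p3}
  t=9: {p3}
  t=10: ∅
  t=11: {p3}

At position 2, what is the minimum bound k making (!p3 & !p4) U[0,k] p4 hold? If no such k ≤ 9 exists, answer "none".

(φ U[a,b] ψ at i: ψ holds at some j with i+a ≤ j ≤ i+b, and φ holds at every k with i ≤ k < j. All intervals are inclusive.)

Need earliest j ≥ 2 with p4, and (!p3 & !p4) at every k in [2,j-1].
  j=2: rhs fails.
  j=3: rhs fails.
  j=4: rhs fails.
  j=5: rhs fails.
  j=6: rhs fails.
  j=7: rhs holds but lhs fails at k=2.
  j=8: rhs fails.
  j=9: rhs fails.
  j=10: rhs fails.
  j=11: rhs fails.
No witness within the range → none.

none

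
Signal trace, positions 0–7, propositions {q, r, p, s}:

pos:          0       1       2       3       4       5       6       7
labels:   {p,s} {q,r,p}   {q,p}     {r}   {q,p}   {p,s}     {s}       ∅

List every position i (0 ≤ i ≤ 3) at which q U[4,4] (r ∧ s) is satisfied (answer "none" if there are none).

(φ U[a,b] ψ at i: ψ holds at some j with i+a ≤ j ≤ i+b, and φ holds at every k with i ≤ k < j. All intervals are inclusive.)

Evaluate at each i in [0,3]:
  i=0: ✗ (no rhs in [4,4])
  i=1: ✗ (no rhs in [5,5])
  i=2: ✗ (no rhs in [6,6])
  i=3: ✗ (no rhs in [7,7])

none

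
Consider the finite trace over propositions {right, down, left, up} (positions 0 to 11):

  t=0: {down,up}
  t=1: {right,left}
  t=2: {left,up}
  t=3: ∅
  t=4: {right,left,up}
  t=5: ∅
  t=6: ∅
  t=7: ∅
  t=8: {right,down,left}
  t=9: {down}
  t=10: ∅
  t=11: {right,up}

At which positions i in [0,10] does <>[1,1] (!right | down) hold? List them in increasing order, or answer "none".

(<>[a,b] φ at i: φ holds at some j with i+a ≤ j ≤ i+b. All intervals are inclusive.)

Evaluate at each i in [0,10]:
  i=0: ✗ (none in [1,1])
  i=1: ✓ (witness j=2)
  i=2: ✓ (witness j=3)
  i=3: ✗ (none in [4,4])
  i=4: ✓ (witness j=5)
  i=5: ✓ (witness j=6)
  i=6: ✓ (witness j=7)
  i=7: ✓ (witness j=8)
  i=8: ✓ (witness j=9)
  i=9: ✓ (witness j=10)
  i=10: ✗ (none in [11,11])

1, 2, 4, 5, 6, 7, 8, 9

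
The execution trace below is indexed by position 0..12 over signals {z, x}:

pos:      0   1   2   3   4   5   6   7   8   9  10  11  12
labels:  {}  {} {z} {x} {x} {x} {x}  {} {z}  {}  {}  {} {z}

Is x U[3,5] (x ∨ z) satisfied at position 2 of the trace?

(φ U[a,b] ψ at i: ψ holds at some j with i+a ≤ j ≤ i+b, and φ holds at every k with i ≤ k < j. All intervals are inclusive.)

Need some j in [5,7] with (x ∨ z), and x at every k in [2,j-1].
  j=5: (x ∨ z) holds, but x fails at k=2 → not this j.
  j=6: (x ∨ z) holds, but x fails at k=2 → not this j.
  j=7: (x ∨ z) false.
No j in the window works → until fails.

No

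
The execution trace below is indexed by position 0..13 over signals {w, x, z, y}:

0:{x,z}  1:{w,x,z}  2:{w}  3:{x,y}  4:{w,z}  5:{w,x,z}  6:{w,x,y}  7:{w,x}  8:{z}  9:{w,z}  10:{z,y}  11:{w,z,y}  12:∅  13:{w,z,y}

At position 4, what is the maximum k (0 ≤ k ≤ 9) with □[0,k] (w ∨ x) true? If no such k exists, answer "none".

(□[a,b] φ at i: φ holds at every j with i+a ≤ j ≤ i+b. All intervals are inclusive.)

3

(w ∨ x) must hold from j=4 onward; find where it first fails.
  j=4: holds
  j=5: holds
  j=6: holds
  j=7: holds
  j=8: fails
Holds on [4,7], so largest k = 3.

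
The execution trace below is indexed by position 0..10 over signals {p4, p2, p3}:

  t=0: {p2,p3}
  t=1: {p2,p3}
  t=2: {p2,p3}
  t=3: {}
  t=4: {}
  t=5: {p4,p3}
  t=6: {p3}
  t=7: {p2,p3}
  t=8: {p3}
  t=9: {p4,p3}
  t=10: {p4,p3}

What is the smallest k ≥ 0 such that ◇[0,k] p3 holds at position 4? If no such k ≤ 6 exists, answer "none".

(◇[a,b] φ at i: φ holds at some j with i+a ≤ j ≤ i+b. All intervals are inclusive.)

1

Scan j = 4,5,… for p3:
  j=4: fails
  j=5: holds
First hit at j=5, so smallest k = 5-4 = 1.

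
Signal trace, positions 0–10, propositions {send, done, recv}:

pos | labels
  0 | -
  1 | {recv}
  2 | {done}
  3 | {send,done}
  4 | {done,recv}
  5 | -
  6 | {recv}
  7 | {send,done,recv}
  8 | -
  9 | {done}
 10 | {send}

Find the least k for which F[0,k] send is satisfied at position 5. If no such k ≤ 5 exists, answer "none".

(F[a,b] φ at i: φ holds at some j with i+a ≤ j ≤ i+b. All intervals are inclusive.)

2

Scan j = 5,6,… for send:
  j=5: fails
  j=6: fails
  j=7: holds
First hit at j=7, so smallest k = 7-5 = 2.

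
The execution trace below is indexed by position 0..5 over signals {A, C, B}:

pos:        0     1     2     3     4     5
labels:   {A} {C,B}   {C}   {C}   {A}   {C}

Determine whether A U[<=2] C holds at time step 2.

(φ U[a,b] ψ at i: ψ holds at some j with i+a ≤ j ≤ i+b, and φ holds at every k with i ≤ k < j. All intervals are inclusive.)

Need some j in [2,4] with C, and A at every k in [2,j-1].
  j=2: C holds; no prefix to check → satisfied.

Holds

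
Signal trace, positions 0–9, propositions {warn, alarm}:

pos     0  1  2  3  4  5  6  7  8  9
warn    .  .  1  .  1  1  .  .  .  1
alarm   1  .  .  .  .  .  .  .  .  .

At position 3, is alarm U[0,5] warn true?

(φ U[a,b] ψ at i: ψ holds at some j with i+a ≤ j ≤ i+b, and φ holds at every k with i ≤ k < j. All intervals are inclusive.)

False

Need some j in [3,8] with warn, and alarm at every k in [3,j-1].
  j=3: warn false.
  j=4: warn holds, but alarm fails at k=3 → not this j.
  j=5: warn holds, but alarm fails at k=3 → not this j.
  j=6: warn false.
  j=7: warn false.
  j=8: warn false.
No j in the window works → until fails.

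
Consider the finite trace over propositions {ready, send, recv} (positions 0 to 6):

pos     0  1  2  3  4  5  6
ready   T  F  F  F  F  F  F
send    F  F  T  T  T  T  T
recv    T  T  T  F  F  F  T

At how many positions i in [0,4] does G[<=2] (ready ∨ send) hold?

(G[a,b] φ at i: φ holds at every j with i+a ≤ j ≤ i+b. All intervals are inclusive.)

3

Evaluate at each i in [0,4]:
  i=0: ✗ (fails at j=1)
  i=1: ✗ (fails at j=1)
  i=2: ✓ (all of [2,4])
  i=3: ✓ (all of [3,5])
  i=4: ✓ (all of [4,6])
Positions where it holds: {2, 3, 4} → 3.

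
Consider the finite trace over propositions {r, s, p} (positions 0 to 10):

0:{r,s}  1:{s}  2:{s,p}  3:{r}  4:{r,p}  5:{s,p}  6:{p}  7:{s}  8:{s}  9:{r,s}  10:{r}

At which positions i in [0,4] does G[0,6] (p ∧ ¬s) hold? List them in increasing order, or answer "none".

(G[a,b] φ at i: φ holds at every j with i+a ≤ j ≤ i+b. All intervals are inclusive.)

none

Evaluate at each i in [0,4]:
  i=0: ✗ (fails at j=0)
  i=1: ✗ (fails at j=1)
  i=2: ✗ (fails at j=2)
  i=3: ✗ (fails at j=3)
  i=4: ✗ (fails at j=5)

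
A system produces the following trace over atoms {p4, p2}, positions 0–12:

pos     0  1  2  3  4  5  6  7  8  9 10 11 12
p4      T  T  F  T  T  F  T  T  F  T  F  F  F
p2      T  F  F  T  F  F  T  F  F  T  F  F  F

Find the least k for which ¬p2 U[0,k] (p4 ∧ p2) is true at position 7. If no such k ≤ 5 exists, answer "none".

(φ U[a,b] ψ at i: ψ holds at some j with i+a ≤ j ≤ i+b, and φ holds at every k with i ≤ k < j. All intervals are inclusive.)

2

Need earliest j ≥ 7 with (p4 ∧ p2), and ¬p2 at every k in [7,j-1].
  j=7: rhs fails.
  j=8: rhs fails.
  j=9: rhs holds; lhs holds on [7,8]. k = 2.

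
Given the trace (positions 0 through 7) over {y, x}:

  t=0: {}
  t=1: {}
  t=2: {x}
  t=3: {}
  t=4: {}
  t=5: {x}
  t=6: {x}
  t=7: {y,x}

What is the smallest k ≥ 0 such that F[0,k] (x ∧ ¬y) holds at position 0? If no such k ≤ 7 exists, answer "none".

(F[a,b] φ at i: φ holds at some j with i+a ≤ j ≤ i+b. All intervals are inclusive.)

Scan j = 0,1,… for (x ∧ ¬y):
  j=0: fails
  j=1: fails
  j=2: holds
First hit at j=2, so smallest k = 2-0 = 2.

2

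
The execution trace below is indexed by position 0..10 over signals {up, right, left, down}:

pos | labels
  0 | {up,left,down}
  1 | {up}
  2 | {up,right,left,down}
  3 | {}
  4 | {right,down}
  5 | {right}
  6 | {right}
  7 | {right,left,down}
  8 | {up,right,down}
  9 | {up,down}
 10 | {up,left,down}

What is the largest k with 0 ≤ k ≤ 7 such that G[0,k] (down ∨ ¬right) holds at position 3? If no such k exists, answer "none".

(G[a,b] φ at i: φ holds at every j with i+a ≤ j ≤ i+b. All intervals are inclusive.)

1

(down ∨ ¬right) must hold from j=3 onward; find where it first fails.
  j=3: holds
  j=4: holds
  j=5: fails
Holds on [3,4], so largest k = 1.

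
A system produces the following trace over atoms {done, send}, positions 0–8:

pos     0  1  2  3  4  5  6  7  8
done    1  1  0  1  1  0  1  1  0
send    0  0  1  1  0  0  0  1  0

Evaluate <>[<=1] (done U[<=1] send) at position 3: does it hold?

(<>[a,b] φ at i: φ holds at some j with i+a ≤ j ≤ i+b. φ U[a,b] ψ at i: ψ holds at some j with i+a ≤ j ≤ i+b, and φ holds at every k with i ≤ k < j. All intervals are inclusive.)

Check (done U[<=1] send) at each j in [3,4]:
  j=3: holds
  j=4: fails
Found at j=3 → formula holds.

True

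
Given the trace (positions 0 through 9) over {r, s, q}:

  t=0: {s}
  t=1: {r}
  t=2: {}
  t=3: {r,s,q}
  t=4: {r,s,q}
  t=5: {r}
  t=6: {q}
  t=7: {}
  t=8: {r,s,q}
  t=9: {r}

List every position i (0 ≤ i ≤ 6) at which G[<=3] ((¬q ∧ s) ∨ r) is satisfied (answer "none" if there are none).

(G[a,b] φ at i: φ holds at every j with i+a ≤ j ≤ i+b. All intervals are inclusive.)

none

Evaluate at each i in [0,6]:
  i=0: ✗ (fails at j=2)
  i=1: ✗ (fails at j=2)
  i=2: ✗ (fails at j=2)
  i=3: ✗ (fails at j=6)
  i=4: ✗ (fails at j=6)
  i=5: ✗ (fails at j=6)
  i=6: ✗ (fails at j=6)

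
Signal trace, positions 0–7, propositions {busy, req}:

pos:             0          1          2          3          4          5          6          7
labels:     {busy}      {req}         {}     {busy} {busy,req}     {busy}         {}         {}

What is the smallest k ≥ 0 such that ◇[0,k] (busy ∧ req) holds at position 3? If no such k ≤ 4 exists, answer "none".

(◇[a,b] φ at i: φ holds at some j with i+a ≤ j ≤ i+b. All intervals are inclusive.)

Scan j = 3,4,… for (busy ∧ req):
  j=3: fails
  j=4: holds
First hit at j=4, so smallest k = 4-3 = 1.

1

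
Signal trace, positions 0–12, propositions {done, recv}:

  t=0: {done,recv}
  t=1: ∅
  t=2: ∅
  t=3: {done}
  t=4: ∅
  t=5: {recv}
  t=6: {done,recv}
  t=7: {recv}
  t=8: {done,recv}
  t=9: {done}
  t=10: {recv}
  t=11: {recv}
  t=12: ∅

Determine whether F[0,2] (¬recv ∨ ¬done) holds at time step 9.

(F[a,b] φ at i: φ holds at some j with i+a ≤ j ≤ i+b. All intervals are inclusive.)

Check (¬recv ∨ ¬done) at each j in [9,11]:
  j=9: true
  j=10: true
  j=11: true
Found at j=9 → formula holds.

Yes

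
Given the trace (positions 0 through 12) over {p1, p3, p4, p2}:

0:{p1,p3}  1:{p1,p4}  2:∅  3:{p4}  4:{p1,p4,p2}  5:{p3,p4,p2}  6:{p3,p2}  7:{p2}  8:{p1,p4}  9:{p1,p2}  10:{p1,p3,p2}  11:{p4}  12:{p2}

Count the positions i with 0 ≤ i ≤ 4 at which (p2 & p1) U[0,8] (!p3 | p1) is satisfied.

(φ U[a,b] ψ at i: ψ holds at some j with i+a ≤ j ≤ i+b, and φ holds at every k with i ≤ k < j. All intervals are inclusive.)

Evaluate at each i in [0,4]:
  i=0: ✓ (rhs at j=0)
  i=1: ✓ (rhs at j=1)
  i=2: ✓ (rhs at j=2)
  i=3: ✓ (rhs at j=3)
  i=4: ✓ (rhs at j=4)
Positions where it holds: {0, 1, 2, 3, 4} → 5.

5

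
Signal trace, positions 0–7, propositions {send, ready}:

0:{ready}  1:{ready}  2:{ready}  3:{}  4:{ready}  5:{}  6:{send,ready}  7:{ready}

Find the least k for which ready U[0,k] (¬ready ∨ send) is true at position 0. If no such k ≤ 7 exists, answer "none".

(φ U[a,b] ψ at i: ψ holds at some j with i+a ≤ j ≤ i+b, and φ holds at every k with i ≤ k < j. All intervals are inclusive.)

3

Need earliest j ≥ 0 with (¬ready ∨ send), and ready at every k in [0,j-1].
  j=0: rhs fails.
  j=1: rhs fails.
  j=2: rhs fails.
  j=3: rhs holds; lhs holds on [0,2]. k = 3.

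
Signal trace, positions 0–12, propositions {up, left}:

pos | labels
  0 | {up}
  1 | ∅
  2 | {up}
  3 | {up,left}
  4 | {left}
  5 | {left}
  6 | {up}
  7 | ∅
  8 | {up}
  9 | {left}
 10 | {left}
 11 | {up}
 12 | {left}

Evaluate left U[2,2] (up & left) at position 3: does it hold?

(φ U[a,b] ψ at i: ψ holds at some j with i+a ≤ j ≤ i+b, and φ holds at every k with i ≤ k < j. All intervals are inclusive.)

False

Need some j in [5,5] with (up & left), and left at every k in [3,j-1].
  j=5: (up & left) false.
No j in the window works → until fails.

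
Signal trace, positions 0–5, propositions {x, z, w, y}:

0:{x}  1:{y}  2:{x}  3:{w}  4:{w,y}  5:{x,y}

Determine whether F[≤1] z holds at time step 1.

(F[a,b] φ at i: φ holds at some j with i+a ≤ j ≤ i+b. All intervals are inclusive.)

No

Check z at each j in [1,2]:
  j=1: false
  j=2: false
No position in the window satisfies it → formula fails.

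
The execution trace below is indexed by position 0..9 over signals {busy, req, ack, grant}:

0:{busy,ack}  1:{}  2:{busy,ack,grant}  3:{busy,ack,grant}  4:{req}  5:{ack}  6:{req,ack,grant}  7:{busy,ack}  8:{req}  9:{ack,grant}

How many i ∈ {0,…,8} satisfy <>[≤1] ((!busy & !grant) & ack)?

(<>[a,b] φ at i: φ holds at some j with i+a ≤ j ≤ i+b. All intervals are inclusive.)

Evaluate at each i in [0,8]:
  i=0: ✗ (none in [0,1])
  i=1: ✗ (none in [1,2])
  i=2: ✗ (none in [2,3])
  i=3: ✗ (none in [3,4])
  i=4: ✓ (witness j=5)
  i=5: ✓ (witness j=5)
  i=6: ✗ (none in [6,7])
  i=7: ✗ (none in [7,8])
  i=8: ✗ (none in [8,9])
Positions where it holds: {4, 5} → 2.

2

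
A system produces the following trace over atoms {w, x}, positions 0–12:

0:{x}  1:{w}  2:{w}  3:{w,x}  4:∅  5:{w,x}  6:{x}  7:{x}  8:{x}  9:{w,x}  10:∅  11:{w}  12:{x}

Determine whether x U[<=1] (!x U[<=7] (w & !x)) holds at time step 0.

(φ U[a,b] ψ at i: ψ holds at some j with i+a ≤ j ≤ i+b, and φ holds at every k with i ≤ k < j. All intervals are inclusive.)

Need some j in [0,1] with (!x U[<=7] (w & !x)), and x at every k in [0,j-1].
  j=0: (!x U[<=7] (w & !x)) — fails.
  j=1: (!x U[<=7] (w & !x)) holds; x holds at every k in [0,0] → satisfied.

Yes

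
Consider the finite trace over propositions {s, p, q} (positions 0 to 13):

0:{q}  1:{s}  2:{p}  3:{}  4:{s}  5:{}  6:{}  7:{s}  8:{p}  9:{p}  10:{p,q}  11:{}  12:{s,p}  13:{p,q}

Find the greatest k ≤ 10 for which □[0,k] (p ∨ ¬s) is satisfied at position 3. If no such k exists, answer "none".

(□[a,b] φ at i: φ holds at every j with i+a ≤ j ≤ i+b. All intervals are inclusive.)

0

(p ∨ ¬s) must hold from j=3 onward; find where it first fails.
  j=3: holds
  j=4: fails
Holds on [3,3], so largest k = 0.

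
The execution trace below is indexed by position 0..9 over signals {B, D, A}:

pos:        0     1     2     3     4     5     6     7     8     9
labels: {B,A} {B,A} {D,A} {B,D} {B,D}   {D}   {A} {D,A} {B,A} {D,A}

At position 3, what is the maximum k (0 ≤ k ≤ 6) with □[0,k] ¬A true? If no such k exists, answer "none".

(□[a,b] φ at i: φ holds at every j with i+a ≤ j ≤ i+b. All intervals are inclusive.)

¬A must hold from j=3 onward; find where it first fails.
  j=3: holds
  j=4: holds
  j=5: holds
  j=6: fails
Holds on [3,5], so largest k = 2.

2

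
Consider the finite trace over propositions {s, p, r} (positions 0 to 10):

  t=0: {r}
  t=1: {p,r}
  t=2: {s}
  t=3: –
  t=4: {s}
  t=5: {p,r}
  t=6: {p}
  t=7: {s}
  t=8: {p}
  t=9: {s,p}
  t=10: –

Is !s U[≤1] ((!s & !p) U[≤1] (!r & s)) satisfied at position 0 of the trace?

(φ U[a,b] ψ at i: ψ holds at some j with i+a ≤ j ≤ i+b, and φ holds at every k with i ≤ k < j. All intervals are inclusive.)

Does not hold

Need some j in [0,1] with ((!s & !p) U[≤1] (!r & s)), and !s at every k in [0,j-1].
  j=0: ((!s & !p) U[≤1] (!r & s)) — fails.
  j=1: ((!s & !p) U[≤1] (!r & s)) — fails.
No j in the window works → until fails.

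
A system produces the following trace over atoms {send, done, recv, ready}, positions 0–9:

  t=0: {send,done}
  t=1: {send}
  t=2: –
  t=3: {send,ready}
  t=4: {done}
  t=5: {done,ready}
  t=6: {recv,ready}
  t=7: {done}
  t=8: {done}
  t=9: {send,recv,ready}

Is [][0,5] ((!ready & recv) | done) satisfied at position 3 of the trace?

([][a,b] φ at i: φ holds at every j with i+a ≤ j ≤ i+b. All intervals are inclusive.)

Check ((!ready & recv) | done) at every j in [3,8]:
  j=3: false
  j=4: true
  j=5: true
  j=6: false
  j=7: true
  j=8: true
Fails at j=3 → formula fails.

No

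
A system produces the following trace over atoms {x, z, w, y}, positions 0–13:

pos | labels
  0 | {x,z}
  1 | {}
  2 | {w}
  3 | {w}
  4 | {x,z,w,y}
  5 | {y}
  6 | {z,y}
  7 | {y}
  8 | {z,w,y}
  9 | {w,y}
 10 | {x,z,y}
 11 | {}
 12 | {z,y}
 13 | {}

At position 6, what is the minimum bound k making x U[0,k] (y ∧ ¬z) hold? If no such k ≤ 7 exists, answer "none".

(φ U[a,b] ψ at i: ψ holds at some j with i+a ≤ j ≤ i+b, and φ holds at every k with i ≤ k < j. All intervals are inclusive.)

Need earliest j ≥ 6 with (y ∧ ¬z), and x at every k in [6,j-1].
  j=6: rhs fails.
  j=7: rhs holds but lhs fails at k=6.
  j=8: rhs fails.
  j=9: rhs holds but lhs fails at k=6.
  j=10: rhs fails.
  j=11: rhs fails.
  j=12: rhs fails.
  j=13: rhs fails.
No witness within the range → none.

none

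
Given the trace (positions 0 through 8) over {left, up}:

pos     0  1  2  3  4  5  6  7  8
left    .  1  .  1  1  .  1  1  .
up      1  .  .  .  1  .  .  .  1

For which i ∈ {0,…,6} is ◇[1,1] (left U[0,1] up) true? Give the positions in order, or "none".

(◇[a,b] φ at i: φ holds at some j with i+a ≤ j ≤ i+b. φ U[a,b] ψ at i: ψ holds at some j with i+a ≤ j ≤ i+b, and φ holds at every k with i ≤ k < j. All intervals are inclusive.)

2, 3, 6

Evaluate at each i in [0,6]:
  i=0: ✗ (none in [1,1])
  i=1: ✗ (none in [2,2])
  i=2: ✓ (witness j=3)
  i=3: ✓ (witness j=4)
  i=4: ✗ (none in [5,5])
  i=5: ✗ (none in [6,6])
  i=6: ✓ (witness j=7)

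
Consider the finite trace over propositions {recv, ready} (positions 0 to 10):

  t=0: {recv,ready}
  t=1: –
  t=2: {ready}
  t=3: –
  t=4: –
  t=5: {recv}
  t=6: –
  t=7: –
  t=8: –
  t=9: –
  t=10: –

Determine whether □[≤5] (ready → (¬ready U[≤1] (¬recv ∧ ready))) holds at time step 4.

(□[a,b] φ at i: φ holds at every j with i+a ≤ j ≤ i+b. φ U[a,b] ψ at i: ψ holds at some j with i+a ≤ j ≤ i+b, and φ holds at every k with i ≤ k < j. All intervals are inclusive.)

Check (ready → (¬ready U[≤1] (¬recv ∧ ready))) at every j in [4,9]:
  j=4: antecedent false → ✓
  j=5: antecedent false → ✓
  j=6: antecedent false → ✓
  j=7: antecedent false → ✓
  j=8: antecedent false → ✓
  j=9: antecedent false → ✓
All positions satisfy it → formula holds.

Yes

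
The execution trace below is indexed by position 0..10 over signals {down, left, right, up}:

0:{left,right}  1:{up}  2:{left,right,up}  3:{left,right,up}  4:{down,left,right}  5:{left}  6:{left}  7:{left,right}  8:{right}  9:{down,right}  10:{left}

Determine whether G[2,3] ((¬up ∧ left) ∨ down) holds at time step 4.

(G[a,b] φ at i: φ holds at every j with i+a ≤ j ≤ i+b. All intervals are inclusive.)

Yes

Check ((¬up ∧ left) ∨ down) at every j in [6,7]:
  j=6: true
  j=7: true
All positions satisfy it → formula holds.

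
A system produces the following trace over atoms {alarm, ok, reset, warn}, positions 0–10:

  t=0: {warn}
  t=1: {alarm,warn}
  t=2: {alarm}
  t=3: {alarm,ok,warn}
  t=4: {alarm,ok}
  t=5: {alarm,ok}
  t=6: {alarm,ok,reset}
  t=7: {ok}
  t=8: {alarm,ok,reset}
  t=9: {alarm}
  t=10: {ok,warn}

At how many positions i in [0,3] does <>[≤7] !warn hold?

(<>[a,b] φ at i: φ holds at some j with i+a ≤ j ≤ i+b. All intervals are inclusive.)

Evaluate at each i in [0,3]:
  i=0: ✓ (witness j=2)
  i=1: ✓ (witness j=2)
  i=2: ✓ (witness j=2)
  i=3: ✓ (witness j=4)
Positions where it holds: {0, 1, 2, 3} → 4.

4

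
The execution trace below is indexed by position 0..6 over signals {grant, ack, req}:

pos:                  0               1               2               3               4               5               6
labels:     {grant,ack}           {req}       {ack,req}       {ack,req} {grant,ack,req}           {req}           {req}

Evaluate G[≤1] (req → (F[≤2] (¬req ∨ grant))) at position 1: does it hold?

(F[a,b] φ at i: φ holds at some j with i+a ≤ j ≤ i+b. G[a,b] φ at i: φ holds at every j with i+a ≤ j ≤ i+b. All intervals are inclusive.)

Check (req → (F[≤2] (¬req ∨ grant))) at every j in [1,2]:
  j=1: antecedent true; consequent fails (none in [1,3]) → ✗
  j=2: antecedent true; consequent holds (witness at 4) → ✓
Fails at j=1 → formula fails.

Does not hold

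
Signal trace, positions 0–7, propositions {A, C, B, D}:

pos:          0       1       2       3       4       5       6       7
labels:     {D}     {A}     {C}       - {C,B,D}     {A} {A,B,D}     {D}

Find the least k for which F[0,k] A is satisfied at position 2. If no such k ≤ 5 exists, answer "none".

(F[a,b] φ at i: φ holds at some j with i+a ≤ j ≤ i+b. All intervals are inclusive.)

Scan j = 2,3,… for A:
  j=2: fails
  j=3: fails
  j=4: fails
  j=5: holds
First hit at j=5, so smallest k = 5-2 = 3.

3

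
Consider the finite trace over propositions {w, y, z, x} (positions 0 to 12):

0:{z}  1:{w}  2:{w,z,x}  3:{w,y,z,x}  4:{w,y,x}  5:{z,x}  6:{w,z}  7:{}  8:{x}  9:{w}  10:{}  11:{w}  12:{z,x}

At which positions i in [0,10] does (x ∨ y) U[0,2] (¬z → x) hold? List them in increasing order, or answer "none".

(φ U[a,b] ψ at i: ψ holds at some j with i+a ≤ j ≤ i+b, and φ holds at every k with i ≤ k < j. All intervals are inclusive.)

0, 2, 3, 4, 5, 6, 8

Evaluate at each i in [0,10]:
  i=0: ✓ (rhs at j=0)
  i=1: ✗ (lhs fails at k=1 before rhs at j=2)
  i=2: ✓ (rhs at j=2)
  i=3: ✓ (rhs at j=3)
  i=4: ✓ (rhs at j=4)
  i=5: ✓ (rhs at j=5)
  i=6: ✓ (rhs at j=6)
  i=7: ✗ (lhs fails at k=7 before rhs at j=8)
  i=8: ✓ (rhs at j=8)
  i=9: ✗ (no rhs in [9,11])
  i=10: ✗ (lhs fails at k=10 before rhs at j=12)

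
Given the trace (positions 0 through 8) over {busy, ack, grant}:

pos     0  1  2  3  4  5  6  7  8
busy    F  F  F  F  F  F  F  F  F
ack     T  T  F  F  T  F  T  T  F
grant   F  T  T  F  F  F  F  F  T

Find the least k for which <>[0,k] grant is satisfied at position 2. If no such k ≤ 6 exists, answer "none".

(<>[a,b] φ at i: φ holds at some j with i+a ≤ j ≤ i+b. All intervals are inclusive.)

0

Scan j = 2,3,… for grant:
  j=2: holds
First hit at j=2, so smallest k = 2-2 = 0.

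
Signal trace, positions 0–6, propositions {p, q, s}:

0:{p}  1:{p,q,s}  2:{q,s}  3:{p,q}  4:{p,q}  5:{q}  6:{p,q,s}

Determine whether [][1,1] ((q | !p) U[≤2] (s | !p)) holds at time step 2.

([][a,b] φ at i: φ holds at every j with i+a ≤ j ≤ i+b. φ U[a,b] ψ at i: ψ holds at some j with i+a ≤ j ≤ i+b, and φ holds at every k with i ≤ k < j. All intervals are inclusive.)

Yes

Check ((q | !p) U[≤2] (s | !p)) at every j in [3,3]:
  j=3: holds
All positions satisfy it → formula holds.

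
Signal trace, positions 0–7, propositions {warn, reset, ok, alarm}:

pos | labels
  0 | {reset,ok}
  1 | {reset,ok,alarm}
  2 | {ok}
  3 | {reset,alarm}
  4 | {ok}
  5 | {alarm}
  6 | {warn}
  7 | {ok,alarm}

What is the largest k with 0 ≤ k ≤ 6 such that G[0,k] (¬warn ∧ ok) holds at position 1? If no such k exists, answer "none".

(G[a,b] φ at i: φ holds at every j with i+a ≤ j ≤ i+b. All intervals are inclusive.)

1

(¬warn ∧ ok) must hold from j=1 onward; find where it first fails.
  j=1: holds
  j=2: holds
  j=3: fails
Holds on [1,2], so largest k = 1.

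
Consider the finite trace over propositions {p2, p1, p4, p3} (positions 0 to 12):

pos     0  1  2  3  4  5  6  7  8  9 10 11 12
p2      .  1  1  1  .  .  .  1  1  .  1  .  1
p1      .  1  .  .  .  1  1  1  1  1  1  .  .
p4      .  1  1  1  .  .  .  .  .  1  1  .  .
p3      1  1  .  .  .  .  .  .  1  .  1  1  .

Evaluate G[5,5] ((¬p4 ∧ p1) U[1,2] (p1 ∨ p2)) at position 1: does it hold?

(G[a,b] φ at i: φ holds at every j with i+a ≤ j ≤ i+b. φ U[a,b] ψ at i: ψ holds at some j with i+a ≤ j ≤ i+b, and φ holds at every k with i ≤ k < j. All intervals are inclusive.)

Holds

Check ((¬p4 ∧ p1) U[1,2] (p1 ∨ p2)) at every j in [6,6]:
  j=6: holds
All positions satisfy it → formula holds.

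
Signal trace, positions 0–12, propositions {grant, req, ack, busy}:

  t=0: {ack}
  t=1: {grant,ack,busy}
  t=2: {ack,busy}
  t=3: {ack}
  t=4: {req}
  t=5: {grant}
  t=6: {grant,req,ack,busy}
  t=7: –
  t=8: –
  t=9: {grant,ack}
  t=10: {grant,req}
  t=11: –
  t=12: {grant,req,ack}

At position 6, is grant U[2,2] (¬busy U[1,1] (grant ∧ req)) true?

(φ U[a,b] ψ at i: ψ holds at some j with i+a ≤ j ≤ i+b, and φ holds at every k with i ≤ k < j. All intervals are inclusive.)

Need some j in [8,8] with (¬busy U[1,1] (grant ∧ req)), and grant at every k in [6,j-1].
  j=8: (¬busy U[1,1] (grant ∧ req)) — fails.
No j in the window works → until fails.

False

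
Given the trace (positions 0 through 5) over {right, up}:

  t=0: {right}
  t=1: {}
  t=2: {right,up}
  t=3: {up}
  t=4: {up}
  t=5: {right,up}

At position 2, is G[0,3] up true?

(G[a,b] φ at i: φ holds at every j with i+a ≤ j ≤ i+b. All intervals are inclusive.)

Yes

Check up at every j in [2,5]:
  j=2: true
  j=3: true
  j=4: true
  j=5: true
All positions satisfy it → formula holds.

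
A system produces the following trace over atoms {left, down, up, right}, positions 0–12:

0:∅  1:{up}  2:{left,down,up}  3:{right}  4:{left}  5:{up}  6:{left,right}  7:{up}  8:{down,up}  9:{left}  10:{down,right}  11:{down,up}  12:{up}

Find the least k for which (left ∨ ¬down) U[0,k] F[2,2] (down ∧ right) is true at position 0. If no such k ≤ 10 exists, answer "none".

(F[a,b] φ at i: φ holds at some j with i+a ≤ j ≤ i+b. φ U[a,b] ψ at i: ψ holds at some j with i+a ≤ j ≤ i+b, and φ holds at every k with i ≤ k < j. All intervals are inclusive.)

8

Need earliest j ≥ 0 with F[2,2] (down ∧ right), and (left ∨ ¬down) at every k in [0,j-1].
  j=0: rhs fails.
  j=1: rhs fails.
  j=2: rhs fails.
  j=3: rhs fails.
  j=4: rhs fails.
  j=5: rhs fails.
  j=6: rhs fails.
  j=7: rhs fails.
  j=8: rhs holds; lhs holds on [0,7]. k = 8.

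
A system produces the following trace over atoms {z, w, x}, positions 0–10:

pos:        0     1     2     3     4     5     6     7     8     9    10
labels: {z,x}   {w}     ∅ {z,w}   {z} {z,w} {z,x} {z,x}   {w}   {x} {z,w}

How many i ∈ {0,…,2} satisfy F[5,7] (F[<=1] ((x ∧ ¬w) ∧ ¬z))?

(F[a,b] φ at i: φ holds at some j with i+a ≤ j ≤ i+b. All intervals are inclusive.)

Evaluate at each i in [0,2]:
  i=0: ✗ (none in [5,7])
  i=1: ✓ (witness j=8)
  i=2: ✓ (witness j=8)
Positions where it holds: {1, 2} → 2.

2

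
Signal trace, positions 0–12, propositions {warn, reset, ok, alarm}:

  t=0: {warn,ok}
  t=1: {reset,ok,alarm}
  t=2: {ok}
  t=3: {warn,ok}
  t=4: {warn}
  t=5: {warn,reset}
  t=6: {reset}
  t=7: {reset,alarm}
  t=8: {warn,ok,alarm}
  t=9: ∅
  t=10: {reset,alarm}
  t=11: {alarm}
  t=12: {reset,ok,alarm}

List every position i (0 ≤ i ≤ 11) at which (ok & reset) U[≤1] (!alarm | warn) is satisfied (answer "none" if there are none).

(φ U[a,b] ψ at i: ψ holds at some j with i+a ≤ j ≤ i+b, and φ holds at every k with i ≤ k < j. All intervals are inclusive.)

0, 1, 2, 3, 4, 5, 6, 8, 9

Evaluate at each i in [0,11]:
  i=0: ✓ (rhs at j=0)
  i=1: ✓ (rhs at j=2; lhs holds on [1,1])
  i=2: ✓ (rhs at j=2)
  i=3: ✓ (rhs at j=3)
  i=4: ✓ (rhs at j=4)
  i=5: ✓ (rhs at j=5)
  i=6: ✓ (rhs at j=6)
  i=7: ✗ (lhs fails at k=7 before rhs at j=8)
  i=8: ✓ (rhs at j=8)
  i=9: ✓ (rhs at j=9)
  i=10: ✗ (no rhs in [10,11])
  i=11: ✗ (no rhs in [11,12])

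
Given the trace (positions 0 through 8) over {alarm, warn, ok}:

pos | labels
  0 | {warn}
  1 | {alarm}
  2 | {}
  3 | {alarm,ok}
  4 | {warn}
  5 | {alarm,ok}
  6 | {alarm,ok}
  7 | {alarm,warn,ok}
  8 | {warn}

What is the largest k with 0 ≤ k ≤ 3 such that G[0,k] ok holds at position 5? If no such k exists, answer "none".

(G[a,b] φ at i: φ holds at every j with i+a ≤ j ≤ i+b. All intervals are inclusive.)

2

ok must hold from j=5 onward; find where it first fails.
  j=5: holds
  j=6: holds
  j=7: holds
  j=8: fails
Holds on [5,7], so largest k = 2.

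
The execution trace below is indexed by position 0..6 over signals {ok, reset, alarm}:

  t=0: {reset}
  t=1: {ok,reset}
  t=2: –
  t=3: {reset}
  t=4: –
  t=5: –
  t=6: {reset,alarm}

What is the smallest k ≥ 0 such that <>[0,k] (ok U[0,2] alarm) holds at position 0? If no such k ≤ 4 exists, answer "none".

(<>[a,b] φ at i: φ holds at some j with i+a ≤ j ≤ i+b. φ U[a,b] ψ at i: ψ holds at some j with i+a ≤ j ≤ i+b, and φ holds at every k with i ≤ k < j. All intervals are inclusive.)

none

Scan j = 0,1,… for (ok U[0,2] alarm):
  j=0: fails
  j=1: fails
  j=2: fails
  j=3: fails
  j=4: fails
No j in [0,4] satisfies it → none.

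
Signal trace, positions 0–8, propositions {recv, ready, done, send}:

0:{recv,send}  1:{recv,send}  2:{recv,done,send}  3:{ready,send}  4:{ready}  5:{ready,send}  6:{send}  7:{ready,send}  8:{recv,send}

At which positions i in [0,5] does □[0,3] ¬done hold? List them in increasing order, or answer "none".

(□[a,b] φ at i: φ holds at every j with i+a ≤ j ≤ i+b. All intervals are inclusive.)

Evaluate at each i in [0,5]:
  i=0: ✗ (fails at j=2)
  i=1: ✗ (fails at j=2)
  i=2: ✗ (fails at j=2)
  i=3: ✓ (all of [3,6])
  i=4: ✓ (all of [4,7])
  i=5: ✓ (all of [5,8])

3, 4, 5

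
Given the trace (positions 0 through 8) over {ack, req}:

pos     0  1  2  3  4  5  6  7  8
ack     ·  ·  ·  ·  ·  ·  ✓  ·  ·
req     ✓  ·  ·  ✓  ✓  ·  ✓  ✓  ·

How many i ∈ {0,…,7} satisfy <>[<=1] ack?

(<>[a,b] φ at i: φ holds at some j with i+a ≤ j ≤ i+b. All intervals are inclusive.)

2

Evaluate at each i in [0,7]:
  i=0: ✗ (none in [0,1])
  i=1: ✗ (none in [1,2])
  i=2: ✗ (none in [2,3])
  i=3: ✗ (none in [3,4])
  i=4: ✗ (none in [4,5])
  i=5: ✓ (witness j=6)
  i=6: ✓ (witness j=6)
  i=7: ✗ (none in [7,8])
Positions where it holds: {5, 6} → 2.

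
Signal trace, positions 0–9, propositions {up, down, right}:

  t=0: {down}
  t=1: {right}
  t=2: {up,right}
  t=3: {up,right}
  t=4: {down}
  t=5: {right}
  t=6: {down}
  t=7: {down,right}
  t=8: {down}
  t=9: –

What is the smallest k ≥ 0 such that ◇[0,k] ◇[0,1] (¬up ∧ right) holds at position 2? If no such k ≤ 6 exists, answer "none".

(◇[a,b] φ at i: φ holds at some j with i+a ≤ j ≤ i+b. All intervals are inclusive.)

Scan j = 2,3,… for ◇[0,1] (¬up ∧ right):
  j=2: fails
  j=3: fails
  j=4: holds
First hit at j=4, so smallest k = 4-2 = 2.

2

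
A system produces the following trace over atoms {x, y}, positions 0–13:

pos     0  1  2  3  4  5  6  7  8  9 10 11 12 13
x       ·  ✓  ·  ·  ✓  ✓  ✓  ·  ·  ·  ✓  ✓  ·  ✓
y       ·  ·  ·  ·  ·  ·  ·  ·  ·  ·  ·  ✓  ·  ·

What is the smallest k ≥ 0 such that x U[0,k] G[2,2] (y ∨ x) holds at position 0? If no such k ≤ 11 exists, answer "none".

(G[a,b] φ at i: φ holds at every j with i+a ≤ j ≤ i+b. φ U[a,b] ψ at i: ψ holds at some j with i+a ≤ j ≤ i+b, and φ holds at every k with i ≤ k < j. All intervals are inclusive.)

Need earliest j ≥ 0 with G[2,2] (y ∨ x), and x at every k in [0,j-1].
  j=0: rhs fails.
  j=1: rhs fails.
  j=2: rhs holds but lhs fails at k=0.
  j=3: rhs holds but lhs fails at k=0.
  j=4: rhs holds but lhs fails at k=0.
  j=5: rhs fails.
  j=6: rhs fails.
  j=7: rhs fails.
  j=8: rhs holds but lhs fails at k=0.
  j=9: rhs holds but lhs fails at k=0.
  j=10: rhs fails.
  j=11: rhs holds but lhs fails at k=0.
No witness within the range → none.

none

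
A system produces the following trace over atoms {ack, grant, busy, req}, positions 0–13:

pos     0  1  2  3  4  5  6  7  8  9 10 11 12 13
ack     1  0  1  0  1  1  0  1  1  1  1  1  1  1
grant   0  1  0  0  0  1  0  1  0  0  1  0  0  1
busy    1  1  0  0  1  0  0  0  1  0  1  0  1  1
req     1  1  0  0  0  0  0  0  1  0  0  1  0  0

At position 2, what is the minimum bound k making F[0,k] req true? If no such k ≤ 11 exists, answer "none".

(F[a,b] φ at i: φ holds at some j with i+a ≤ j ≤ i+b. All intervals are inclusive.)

Scan j = 2,3,… for req:
  j=2: fails
  j=3: fails
  j=4: fails
  j=5: fails
  j=6: fails
  j=7: fails
  j=8: holds
First hit at j=8, so smallest k = 8-2 = 6.

6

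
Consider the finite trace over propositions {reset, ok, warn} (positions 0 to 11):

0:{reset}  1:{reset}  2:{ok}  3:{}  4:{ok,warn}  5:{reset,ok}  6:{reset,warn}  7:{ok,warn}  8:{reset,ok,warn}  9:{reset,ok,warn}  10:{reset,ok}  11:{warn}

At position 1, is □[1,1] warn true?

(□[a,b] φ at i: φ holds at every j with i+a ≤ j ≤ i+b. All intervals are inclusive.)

Check warn at every j in [2,2]:
  j=2: false
Fails at j=2 → formula fails.

No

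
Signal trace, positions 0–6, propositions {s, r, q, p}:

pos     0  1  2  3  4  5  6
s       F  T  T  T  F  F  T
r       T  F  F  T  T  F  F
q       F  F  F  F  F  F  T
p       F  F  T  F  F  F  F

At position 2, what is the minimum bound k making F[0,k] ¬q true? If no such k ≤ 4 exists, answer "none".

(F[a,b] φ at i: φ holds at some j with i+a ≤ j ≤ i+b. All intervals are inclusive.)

Scan j = 2,3,… for ¬q:
  j=2: holds
First hit at j=2, so smallest k = 2-2 = 0.

0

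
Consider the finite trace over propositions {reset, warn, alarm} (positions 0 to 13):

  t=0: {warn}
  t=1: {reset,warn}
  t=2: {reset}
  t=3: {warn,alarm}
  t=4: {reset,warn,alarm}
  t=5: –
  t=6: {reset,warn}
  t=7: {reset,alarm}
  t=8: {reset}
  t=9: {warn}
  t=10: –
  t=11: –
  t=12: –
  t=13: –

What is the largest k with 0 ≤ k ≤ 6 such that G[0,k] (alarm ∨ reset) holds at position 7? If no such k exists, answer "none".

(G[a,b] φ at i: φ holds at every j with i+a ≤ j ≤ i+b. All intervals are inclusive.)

(alarm ∨ reset) must hold from j=7 onward; find where it first fails.
  j=7: holds
  j=8: holds
  j=9: fails
Holds on [7,8], so largest k = 1.

1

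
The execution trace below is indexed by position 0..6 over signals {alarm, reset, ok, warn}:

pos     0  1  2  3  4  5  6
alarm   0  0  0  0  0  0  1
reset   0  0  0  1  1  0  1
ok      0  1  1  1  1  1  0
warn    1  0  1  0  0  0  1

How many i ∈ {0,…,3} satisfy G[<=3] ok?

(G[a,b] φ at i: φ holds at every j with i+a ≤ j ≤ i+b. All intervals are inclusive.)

Evaluate at each i in [0,3]:
  i=0: ✗ (fails at j=0)
  i=1: ✓ (all of [1,4])
  i=2: ✓ (all of [2,5])
  i=3: ✗ (fails at j=6)
Positions where it holds: {1, 2} → 2.

2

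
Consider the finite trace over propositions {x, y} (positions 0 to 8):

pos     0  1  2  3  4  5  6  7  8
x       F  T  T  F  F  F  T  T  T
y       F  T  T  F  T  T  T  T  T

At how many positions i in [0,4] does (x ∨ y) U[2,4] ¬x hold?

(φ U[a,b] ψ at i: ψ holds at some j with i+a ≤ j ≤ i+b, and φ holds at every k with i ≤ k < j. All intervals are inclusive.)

1

Evaluate at each i in [0,4]:
  i=0: ✗ (lhs fails at k=0 before rhs at j=3)
  i=1: ✓ (rhs at j=3; lhs holds on [1,2])
  i=2: ✗ (lhs fails at k=3 before rhs at j=4)
  i=3: ✗ (lhs fails at k=3 before rhs at j=5)
  i=4: ✗ (no rhs in [6,8])
Positions where it holds: {1} → 1.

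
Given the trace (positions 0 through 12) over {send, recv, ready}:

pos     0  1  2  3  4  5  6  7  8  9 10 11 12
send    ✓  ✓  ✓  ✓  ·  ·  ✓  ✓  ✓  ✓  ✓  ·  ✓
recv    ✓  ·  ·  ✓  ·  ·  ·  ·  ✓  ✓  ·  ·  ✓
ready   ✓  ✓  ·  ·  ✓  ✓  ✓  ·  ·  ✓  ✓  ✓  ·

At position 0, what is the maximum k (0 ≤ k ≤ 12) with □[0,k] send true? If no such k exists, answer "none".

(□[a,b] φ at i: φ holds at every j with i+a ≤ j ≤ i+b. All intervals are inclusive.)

send must hold from j=0 onward; find where it first fails.
  j=0: holds
  j=1: holds
  j=2: holds
  j=3: holds
  j=4: fails
Holds on [0,3], so largest k = 3.

3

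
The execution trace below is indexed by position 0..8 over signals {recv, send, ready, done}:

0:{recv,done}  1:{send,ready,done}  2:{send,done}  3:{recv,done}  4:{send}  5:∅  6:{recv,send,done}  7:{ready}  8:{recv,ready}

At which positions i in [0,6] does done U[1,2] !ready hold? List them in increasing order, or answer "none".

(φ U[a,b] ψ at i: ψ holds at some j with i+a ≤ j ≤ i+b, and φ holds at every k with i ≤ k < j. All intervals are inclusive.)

Evaluate at each i in [0,6]:
  i=0: ✓ (rhs at j=2; lhs holds on [0,1])
  i=1: ✓ (rhs at j=2; lhs holds on [1,1])
  i=2: ✓ (rhs at j=3; lhs holds on [2,2])
  i=3: ✓ (rhs at j=4; lhs holds on [3,3])
  i=4: ✗ (lhs fails at k=4 before rhs at j=5)
  i=5: ✗ (lhs fails at k=5 before rhs at j=6)
  i=6: ✗ (no rhs in [7,8])

0, 1, 2, 3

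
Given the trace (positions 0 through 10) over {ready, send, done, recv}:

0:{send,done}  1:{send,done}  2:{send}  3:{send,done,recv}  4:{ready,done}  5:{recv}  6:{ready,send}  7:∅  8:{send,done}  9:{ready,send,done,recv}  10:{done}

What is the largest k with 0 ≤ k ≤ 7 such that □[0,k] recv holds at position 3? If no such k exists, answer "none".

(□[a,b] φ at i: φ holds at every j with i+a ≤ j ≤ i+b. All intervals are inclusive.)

recv must hold from j=3 onward; find where it first fails.
  j=3: holds
  j=4: fails
Holds on [3,3], so largest k = 0.

0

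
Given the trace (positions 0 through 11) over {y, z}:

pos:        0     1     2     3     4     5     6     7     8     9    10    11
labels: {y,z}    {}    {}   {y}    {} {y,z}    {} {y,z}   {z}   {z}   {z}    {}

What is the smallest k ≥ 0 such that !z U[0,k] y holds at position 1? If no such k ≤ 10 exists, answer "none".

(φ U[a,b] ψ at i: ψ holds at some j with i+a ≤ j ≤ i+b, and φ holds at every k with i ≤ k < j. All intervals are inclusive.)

Need earliest j ≥ 1 with y, and !z at every k in [1,j-1].
  j=1: rhs fails.
  j=2: rhs fails.
  j=3: rhs holds; lhs holds on [1,2]. k = 2.

2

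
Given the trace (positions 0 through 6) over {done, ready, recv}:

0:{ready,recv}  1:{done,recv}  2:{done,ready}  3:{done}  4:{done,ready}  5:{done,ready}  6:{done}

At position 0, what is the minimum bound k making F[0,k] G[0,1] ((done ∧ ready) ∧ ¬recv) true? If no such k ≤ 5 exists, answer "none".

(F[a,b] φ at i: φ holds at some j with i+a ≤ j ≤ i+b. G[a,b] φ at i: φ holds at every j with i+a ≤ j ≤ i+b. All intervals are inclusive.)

4

Scan j = 0,1,… for G[0,1] ((done ∧ ready) ∧ ¬recv):
  j=0: fails
  j=1: fails
  j=2: fails
  j=3: fails
  j=4: holds
First hit at j=4, so smallest k = 4-0 = 4.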